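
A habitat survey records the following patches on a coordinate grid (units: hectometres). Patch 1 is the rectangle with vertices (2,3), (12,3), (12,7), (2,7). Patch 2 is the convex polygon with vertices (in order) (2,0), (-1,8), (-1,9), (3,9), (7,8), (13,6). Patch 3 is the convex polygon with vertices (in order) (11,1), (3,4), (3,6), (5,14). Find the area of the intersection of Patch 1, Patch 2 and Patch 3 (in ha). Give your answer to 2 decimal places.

21.71

The intersection is the polygon with vertices (7.5,3), (5.667,3), (3,4), (3,6), (3.25,7), (8.231,7), (9.559,4.123).
By the shoelace formula its area is 21.71.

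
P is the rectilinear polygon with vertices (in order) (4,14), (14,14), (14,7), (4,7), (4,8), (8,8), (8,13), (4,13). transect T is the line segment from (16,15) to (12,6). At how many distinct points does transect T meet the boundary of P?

2

The segment meets the boundary at (12.444,7), (14,10.5).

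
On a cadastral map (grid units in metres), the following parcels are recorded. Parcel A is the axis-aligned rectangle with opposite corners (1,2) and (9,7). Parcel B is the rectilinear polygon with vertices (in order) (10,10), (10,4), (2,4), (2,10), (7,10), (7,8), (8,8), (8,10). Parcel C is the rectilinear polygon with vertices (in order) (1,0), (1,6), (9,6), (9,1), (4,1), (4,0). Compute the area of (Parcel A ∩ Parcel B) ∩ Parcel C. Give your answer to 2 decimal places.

14.00

The region (Parcel A ∩ Parcel B) ∩ Parcel C is the polygon with vertices (9,4), (2,4), (2,6), (9,6).
By the shoelace formula its area is 14.00.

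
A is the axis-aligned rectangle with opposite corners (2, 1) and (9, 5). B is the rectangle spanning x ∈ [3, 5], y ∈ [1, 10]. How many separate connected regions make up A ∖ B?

2

A ∖ B splits into 2 disjoint pieces (area 16, area 4).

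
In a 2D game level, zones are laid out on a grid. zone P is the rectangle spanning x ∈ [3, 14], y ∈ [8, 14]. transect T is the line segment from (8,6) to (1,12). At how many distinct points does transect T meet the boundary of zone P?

The segment meets the boundary at (3,10.286), (5.667,8).

2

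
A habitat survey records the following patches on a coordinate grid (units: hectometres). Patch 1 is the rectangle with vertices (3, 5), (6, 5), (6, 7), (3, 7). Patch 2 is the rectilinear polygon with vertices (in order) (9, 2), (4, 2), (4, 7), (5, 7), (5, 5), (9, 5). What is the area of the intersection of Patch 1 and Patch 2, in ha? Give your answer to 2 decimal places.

2.00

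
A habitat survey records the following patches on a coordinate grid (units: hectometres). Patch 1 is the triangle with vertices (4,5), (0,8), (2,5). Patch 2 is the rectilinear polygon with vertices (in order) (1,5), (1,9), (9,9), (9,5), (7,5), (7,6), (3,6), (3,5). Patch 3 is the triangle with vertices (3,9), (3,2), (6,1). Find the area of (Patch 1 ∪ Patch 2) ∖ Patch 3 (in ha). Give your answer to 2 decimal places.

26.69

|Patch 1 ∪ Patch 2| = 28.75.
|(Patch 1 ∪ Patch 2) ∩ Patch 3| = 2.0625.
|(Patch 1 ∪ Patch 2) ∖ Patch 3| = 28.75 − 2.0625 = 26.69.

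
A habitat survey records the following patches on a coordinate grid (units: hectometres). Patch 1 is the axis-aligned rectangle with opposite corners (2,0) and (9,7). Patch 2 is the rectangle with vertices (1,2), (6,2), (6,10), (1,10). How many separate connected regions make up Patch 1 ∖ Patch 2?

1

Patch 1 ∖ Patch 2 is a single connected region.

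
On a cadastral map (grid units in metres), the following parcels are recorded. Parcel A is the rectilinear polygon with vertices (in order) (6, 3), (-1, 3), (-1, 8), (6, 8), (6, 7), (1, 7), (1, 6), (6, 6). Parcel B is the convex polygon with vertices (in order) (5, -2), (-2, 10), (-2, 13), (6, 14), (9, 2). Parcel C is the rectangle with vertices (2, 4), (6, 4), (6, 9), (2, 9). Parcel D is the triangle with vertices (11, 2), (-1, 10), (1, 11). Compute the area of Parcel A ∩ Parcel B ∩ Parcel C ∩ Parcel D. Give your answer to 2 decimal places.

2.47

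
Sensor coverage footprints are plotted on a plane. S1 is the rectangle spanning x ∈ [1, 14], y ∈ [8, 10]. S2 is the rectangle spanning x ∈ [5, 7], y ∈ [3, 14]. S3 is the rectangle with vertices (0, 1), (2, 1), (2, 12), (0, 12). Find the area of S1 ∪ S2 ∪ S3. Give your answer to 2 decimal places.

By inclusion–exclusion:
Individual areas: |S1| = 26, |S2| = 22, |S3| = 22.
|S1∩S2|: x∈[5,7], y∈[8,10] → 2·2 = 4.
|S1∩S3|: x∈[1,2], y∈[8,10] → 1·2 = 2.
|S2∩S3| = 0 (no overlap).
|S1∩S2∩S3| = 0.
|S1 ∪ S2 ∪ S3| = 70 − 6 + 0 = 64.00.

64.00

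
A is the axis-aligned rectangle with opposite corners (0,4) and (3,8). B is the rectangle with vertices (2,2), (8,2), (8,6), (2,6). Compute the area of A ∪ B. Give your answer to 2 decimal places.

34.00

By inclusion–exclusion:
Individual areas: |A| = 12, |B| = 24.
|A∩B|: x∈[2,3], y∈[4,6] → 1·2 = 2.
|A ∪ B| = 36 − 2 = 34.00.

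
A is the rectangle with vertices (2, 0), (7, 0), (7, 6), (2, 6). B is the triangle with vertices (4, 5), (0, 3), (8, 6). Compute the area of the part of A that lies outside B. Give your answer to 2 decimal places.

28.31

|A| = 30, |A∩B| = 1.6875.
|A ∖ B| = |A| − |A∩B| = 30 − 1.6875 = 28.31.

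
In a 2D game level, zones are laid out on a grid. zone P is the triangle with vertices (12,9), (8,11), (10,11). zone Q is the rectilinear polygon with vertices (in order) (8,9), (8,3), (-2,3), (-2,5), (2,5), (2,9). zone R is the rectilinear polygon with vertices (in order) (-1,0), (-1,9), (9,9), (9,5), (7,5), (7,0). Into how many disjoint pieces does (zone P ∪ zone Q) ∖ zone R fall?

3

(zone P ∪ zone Q) ∖ zone R splits into 3 disjoint pieces (area 2, area 2, area 2).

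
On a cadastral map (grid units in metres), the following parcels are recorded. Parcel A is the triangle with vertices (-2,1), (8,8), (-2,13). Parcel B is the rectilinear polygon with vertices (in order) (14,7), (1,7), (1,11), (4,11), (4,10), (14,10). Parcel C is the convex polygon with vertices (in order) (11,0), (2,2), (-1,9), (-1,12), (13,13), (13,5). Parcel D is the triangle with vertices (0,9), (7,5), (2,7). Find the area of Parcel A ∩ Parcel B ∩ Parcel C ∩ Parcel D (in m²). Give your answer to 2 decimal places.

The intersection is the polygon with vertices (2,7), (1,8), (1,8.429), (3.5,7).
By the shoelace formula its area is 1.29.

1.29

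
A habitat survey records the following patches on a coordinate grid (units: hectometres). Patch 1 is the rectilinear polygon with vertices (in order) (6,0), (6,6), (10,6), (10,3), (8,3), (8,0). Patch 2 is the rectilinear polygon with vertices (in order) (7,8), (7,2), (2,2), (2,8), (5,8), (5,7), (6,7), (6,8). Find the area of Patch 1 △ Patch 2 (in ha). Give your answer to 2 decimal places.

39.00

|Patch 1| = 18, |Patch 2| = 29, |Patch 1∩Patch 2| = 4.
|Patch 1 △ Patch 2| = |Patch 1| + |Patch 2| − 2·|Patch 1∩Patch 2| = 18 + 29 − 8 = 39.00.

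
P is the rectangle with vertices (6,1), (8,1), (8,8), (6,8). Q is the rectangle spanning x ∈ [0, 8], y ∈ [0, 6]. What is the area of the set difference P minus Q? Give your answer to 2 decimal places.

|P∩Q|: x∈[6,8], y∈[1,6] → 2·5 = 10.
|P| = 14.
|P ∖ Q| = |P| − |P∩Q| = 14 − 10 = 4.00.

4.00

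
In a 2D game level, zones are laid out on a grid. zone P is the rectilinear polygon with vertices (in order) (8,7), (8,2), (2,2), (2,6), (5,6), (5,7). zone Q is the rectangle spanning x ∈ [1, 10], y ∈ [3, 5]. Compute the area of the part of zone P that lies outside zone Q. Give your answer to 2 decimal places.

|zone P| = 27, |zone P∩zone Q| = 12.
|zone P ∖ zone Q| = |zone P| − |zone P∩zone Q| = 27 − 12 = 15.00.

15.00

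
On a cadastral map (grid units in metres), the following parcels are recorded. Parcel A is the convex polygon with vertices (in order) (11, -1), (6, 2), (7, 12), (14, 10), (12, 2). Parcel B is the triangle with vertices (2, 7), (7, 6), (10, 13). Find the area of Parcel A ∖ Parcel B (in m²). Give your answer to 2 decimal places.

|Parcel A| = 69, |Parcel A∩Parcel B| = 7.7987.
|Parcel A ∖ Parcel B| = |Parcel A| − |Parcel A∩Parcel B| = 69 − 7.7987 = 61.20.

61.20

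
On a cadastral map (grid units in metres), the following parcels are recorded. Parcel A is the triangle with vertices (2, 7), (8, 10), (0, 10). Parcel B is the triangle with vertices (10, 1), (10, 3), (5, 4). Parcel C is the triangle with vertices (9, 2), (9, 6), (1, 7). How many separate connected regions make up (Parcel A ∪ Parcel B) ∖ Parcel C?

2

(Parcel A ∪ Parcel B) ∖ Parcel C splits into 2 disjoint pieces (area 12, area 3.3059).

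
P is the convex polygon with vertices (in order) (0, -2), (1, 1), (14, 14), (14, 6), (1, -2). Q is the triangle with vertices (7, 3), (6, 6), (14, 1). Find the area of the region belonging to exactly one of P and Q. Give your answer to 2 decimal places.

|P| = 73, |Q| = 9.5, |P∩Q| = 5.7056.
|P △ Q| = |P| + |Q| − 2·|P∩Q| = 73 + 9.5 − 11.4111 = 71.09.

71.09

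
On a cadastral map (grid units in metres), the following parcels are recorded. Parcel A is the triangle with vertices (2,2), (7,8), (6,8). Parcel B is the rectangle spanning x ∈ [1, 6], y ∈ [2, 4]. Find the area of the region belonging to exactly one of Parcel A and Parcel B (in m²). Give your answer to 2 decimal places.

12.33

|Parcel A| = 3, |Parcel B| = 10, |Parcel A∩Parcel B| = 0.3333.
|Parcel A △ Parcel B| = |Parcel A| + |Parcel B| − 2·|Parcel A∩Parcel B| = 3 + 10 − 0.6667 = 12.33.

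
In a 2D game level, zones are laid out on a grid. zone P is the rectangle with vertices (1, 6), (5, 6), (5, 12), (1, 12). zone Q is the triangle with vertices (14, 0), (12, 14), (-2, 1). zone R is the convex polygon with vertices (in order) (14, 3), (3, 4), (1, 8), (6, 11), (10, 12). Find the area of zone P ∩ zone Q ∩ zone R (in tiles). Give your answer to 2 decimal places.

1.21

The intersection is the polygon with vertices (3.385,6), (5,7.5), (5,6).
By the shoelace formula its area is 1.21.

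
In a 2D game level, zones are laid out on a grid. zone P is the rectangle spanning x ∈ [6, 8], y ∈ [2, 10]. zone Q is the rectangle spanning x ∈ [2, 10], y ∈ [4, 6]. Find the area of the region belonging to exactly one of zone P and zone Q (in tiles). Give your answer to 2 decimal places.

24.00

|zone P∩zone Q|: x∈[6,8], y∈[4,6] → 2·2 = 4.
|zone P △ zone Q| = |zone P| + |zone Q| − 2·|zone P∩zone Q| = 16 + 16 − 8 = 24.00.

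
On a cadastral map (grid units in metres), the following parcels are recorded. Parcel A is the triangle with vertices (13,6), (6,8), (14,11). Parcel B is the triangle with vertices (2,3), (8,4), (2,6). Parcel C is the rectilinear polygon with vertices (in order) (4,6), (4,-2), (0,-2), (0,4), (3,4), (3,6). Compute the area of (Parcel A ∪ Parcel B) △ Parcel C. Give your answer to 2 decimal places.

|Parcel A ∪ Parcel B| = 27.5.
|(Parcel A ∪ Parcel B) ∩ Parcel C| = 3.1667.
|(Parcel A ∪ Parcel B) △ Parcel C| = 27.5 + 26 − 6.3333 = 47.17.

47.17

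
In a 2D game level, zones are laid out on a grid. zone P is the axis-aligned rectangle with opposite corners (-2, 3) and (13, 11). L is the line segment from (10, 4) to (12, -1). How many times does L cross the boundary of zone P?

1

The segment meets the boundary at (10.4,3).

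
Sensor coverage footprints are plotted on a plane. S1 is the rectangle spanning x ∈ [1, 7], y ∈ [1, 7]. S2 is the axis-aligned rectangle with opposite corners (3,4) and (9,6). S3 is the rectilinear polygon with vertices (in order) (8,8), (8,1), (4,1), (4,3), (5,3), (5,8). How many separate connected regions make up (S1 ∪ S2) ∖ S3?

2

(S1 ∪ S2) ∖ S3 splits into 2 disjoint pieces (area 22, area 2).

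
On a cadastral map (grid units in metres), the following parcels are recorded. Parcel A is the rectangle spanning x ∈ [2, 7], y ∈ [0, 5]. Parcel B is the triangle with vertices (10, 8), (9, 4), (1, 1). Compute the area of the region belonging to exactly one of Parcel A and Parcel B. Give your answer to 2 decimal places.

25.97

|Parcel A| = 25, |Parcel B| = 14.5, |Parcel A∩Parcel B| = 6.7629.
|Parcel A △ Parcel B| = |Parcel A| + |Parcel B| − 2·|Parcel A∩Parcel B| = 25 + 14.5 − 13.5258 = 25.97.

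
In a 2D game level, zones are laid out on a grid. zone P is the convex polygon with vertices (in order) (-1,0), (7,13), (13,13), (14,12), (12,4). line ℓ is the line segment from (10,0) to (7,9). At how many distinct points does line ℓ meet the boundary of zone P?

1

The segment meets the boundary at (8.977,3.07).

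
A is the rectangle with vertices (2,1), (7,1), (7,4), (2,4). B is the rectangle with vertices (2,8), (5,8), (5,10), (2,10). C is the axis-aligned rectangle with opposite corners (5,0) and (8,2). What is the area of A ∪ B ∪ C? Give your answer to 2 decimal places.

25.00

By inclusion–exclusion:
Individual areas: |A| = 15, |B| = 6, |C| = 6.
|A∩B| = 0 (no overlap).
|A∩C|: x∈[5,7], y∈[1,2] → 2·1 = 2.
|B∩C| = 0 (no overlap).
|A∩B∩C| = 0.
|A ∪ B ∪ C| = 27 − 2 + 0 = 25.00.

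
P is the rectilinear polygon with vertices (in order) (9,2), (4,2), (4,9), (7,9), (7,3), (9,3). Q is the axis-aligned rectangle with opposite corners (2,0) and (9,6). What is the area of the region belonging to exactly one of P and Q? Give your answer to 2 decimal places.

37.00

|P| = 23, |Q| = 42, |P∩Q| = 14.
|P △ Q| = |P| + |Q| − 2·|P∩Q| = 23 + 42 − 28 = 37.00.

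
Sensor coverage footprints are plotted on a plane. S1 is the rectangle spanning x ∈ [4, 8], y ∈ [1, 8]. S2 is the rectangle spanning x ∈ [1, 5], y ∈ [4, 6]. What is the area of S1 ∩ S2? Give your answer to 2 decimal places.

|S1∩S2|: x∈[4,5], y∈[4,6] → 1·2 = 2.

2.00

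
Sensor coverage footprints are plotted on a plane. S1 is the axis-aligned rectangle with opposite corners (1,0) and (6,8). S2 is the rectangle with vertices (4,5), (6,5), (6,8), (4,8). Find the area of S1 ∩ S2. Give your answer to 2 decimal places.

|S1∩S2|: x∈[4,6], y∈[5,8] → 2·3 = 6.

6.00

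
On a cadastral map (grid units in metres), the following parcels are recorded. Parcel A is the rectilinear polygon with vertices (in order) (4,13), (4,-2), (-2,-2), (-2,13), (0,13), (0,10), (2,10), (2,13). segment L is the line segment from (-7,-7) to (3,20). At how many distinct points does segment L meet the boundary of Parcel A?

The segment meets the boundary at (0,11.9), (-2,6.5).

2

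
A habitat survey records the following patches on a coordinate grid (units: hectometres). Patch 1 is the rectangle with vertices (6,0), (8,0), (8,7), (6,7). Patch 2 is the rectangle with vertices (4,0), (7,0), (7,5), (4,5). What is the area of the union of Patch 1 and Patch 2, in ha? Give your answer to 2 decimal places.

24.00

By inclusion–exclusion:
Individual areas: |Patch 1| = 14, |Patch 2| = 15.
|Patch 1∩Patch 2|: x∈[6,7], y∈[0,5] → 1·5 = 5.
|Patch 1 ∪ Patch 2| = 29 − 5 = 24.00.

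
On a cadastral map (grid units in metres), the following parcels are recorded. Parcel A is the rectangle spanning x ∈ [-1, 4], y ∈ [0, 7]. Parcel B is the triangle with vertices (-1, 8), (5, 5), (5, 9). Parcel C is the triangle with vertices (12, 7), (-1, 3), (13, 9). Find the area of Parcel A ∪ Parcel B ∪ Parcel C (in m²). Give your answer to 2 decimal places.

54.06

By inclusion–exclusion:
Individual areas: |Parcel A| = 35, |Parcel B| = 12, |Parcel C| = 11.
|Parcel A∩Parcel B| = 2.25.
|Parcel A∩Parcel C| = 1.511.
|Parcel B∩Parcel C| = 0.1758.
|Parcel A∩Parcel B∩Parcel C| = 0.
|Parcel A ∪ Parcel B ∪ Parcel C| = 58 − 3.9368 + 0 = 54.06.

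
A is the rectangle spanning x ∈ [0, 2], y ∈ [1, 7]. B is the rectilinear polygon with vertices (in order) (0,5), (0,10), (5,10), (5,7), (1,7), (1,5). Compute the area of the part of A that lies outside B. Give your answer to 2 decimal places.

|A| = 12, |A∩B| = 2.
|A ∖ B| = |A| − |A∩B| = 12 − 2 = 10.00.

10.00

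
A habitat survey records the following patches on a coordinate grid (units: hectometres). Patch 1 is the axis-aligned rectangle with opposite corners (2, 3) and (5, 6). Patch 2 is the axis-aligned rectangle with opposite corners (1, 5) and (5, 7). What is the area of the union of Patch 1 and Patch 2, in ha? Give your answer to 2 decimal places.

14.00

By inclusion–exclusion:
Individual areas: |Patch 1| = 9, |Patch 2| = 8.
|Patch 1∩Patch 2|: x∈[2,5], y∈[5,6] → 3·1 = 3.
|Patch 1 ∪ Patch 2| = 17 − 3 = 14.00.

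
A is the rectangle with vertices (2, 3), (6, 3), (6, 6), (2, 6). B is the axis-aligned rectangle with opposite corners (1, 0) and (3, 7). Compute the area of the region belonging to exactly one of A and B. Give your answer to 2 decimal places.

|A∩B|: x∈[2,3], y∈[3,6] → 1·3 = 3.
|A △ B| = |A| + |B| − 2·|A∩B| = 12 + 14 − 6 = 20.00.

20.00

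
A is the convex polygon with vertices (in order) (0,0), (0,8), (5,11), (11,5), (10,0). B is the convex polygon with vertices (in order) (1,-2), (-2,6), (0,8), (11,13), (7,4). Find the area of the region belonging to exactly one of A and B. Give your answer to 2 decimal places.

|A| = 93, |B| = 83.5, |A∩B| = 61.2628.
|A △ B| = |A| + |B| − 2·|A∩B| = 93 + 83.5 − 122.5256 = 53.97.

53.97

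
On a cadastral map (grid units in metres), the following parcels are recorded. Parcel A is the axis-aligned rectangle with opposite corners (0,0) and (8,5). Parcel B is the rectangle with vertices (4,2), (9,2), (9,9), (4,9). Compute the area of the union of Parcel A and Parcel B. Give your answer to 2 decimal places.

63.00

By inclusion–exclusion:
Individual areas: |Parcel A| = 40, |Parcel B| = 35.
|Parcel A∩Parcel B|: x∈[4,8], y∈[2,5] → 4·3 = 12.
|Parcel A ∪ Parcel B| = 75 − 12 = 63.00.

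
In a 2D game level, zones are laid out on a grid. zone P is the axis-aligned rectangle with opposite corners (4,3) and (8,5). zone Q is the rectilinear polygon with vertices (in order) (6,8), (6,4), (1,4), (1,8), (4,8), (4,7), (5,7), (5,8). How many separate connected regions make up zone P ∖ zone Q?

1

zone P ∖ zone Q is a single connected region.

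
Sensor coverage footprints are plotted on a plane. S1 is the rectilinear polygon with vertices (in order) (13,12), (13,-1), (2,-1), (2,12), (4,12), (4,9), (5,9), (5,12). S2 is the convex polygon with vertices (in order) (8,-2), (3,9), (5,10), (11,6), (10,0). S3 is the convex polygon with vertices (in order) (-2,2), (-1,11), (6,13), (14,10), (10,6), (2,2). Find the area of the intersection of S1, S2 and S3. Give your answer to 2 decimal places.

The intersection is the polygon with vertices (3,9), (4,9.5), (4,9), (5,9), (5,10), (10.4,6.4), (10,6), (5.407,3.704).
By the shoelace formula its area is 22.48.

22.48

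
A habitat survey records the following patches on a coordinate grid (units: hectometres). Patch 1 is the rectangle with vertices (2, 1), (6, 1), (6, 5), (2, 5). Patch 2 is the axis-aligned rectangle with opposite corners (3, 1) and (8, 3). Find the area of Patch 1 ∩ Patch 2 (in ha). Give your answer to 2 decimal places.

|Patch 1∩Patch 2|: x∈[3,6], y∈[1,3] → 3·2 = 6.

6.00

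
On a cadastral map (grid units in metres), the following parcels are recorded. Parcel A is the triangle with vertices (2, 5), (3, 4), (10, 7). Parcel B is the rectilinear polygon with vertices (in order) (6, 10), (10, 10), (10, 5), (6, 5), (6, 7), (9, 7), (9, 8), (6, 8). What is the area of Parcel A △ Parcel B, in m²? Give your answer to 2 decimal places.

|Parcel A| = 5, |Parcel B| = 17, |Parcel A∩Parcel B| = 1.4286.
|Parcel A △ Parcel B| = |Parcel A| + |Parcel B| − 2·|Parcel A∩Parcel B| = 5 + 17 − 2.8571 = 19.14.

19.14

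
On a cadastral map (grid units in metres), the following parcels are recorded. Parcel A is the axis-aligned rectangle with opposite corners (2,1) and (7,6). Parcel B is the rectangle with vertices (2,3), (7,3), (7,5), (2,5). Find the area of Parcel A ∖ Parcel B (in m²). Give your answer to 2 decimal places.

15.00

|Parcel A∩Parcel B|: x∈[2,7], y∈[3,5] → 5·2 = 10.
|Parcel A| = 25.
|Parcel A ∖ Parcel B| = |Parcel A| − |Parcel A∩Parcel B| = 25 − 10 = 15.00.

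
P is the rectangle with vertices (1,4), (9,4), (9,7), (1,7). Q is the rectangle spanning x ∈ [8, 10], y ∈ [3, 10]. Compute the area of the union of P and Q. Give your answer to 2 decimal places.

By inclusion–exclusion:
Individual areas: |P| = 24, |Q| = 14.
|P∩Q|: x∈[8,9], y∈[4,7] → 1·3 = 3.
|P ∪ Q| = 38 − 3 = 35.00.

35.00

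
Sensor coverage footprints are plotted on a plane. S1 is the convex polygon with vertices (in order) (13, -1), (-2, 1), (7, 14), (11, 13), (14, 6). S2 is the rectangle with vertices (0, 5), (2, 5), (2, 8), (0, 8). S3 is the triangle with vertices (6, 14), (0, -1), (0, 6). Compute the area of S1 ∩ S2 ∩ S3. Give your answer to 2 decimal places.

The intersection is the polygon with vertices (2,5), (0.769,5), (2,6.778).
By the shoelace formula its area is 1.09.

1.09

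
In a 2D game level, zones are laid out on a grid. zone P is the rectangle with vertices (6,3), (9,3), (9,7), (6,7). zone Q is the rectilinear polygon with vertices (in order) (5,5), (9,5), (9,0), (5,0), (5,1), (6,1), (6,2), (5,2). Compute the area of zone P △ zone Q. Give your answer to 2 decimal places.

|zone P| = 12, |zone Q| = 19, |zone P∩zone Q| = 6.
|zone P △ zone Q| = |zone P| + |zone Q| − 2·|zone P∩zone Q| = 12 + 19 − 12 = 19.00.

19.00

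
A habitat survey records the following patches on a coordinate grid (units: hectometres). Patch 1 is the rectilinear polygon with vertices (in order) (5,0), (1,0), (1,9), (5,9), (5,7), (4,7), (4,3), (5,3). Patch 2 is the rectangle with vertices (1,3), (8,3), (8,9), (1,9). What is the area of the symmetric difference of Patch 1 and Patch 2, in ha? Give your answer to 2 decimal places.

34.00

|Patch 1| = 32, |Patch 2| = 42, |Patch 1∩Patch 2| = 20.
|Patch 1 △ Patch 2| = |Patch 1| + |Patch 2| − 2·|Patch 1∩Patch 2| = 32 + 42 − 40 = 34.00.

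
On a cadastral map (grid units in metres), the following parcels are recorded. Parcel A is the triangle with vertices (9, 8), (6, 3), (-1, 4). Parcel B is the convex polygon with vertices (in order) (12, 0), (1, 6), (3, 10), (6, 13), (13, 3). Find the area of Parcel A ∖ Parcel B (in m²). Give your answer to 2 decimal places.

6.74

|Parcel A| = 19, |Parcel A∩Parcel B| = 12.2629.
|Parcel A ∖ Parcel B| = |Parcel A| − |Parcel A∩Parcel B| = 19 − 12.2629 = 6.74.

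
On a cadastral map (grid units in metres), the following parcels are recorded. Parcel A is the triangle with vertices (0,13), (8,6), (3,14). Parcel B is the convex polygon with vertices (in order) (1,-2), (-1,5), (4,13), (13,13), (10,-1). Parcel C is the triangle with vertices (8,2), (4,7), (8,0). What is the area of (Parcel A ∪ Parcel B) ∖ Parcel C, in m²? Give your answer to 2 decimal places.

|Parcel A ∪ Parcel B| = 160.7815.
|(Parcel A ∪ Parcel B) ∩ Parcel C| = 4.
|(Parcel A ∪ Parcel B) ∖ Parcel C| = 160.7815 − 4 = 156.78.

156.78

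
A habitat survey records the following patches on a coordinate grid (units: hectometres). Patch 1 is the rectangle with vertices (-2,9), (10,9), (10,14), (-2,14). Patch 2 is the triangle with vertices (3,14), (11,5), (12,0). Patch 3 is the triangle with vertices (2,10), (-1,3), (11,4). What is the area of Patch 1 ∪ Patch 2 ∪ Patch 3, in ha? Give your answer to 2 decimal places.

By inclusion–exclusion:
Individual areas: |Patch 1| = 60, |Patch 2| = 15.5, |Patch 3| = 40.5.
|Patch 1∩Patch 2| = 3.0754.
|Patch 1∩Patch 3| = 0.9643.
|Patch 2∩Patch 3| = 1.5381.
|Patch 1∩Patch 2∩Patch 3| = 0.
|Patch 1 ∪ Patch 2 ∪ Patch 3| = 116 − 5.5778 + 0 = 110.42.

110.42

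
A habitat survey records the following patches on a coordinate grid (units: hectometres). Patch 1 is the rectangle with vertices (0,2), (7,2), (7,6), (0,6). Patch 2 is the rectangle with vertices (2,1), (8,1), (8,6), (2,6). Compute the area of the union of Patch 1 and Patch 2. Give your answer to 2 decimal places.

38.00

By inclusion–exclusion:
Individual areas: |Patch 1| = 28, |Patch 2| = 30.
|Patch 1∩Patch 2|: x∈[2,7], y∈[2,6] → 5·4 = 20.
|Patch 1 ∪ Patch 2| = 58 − 20 = 38.00.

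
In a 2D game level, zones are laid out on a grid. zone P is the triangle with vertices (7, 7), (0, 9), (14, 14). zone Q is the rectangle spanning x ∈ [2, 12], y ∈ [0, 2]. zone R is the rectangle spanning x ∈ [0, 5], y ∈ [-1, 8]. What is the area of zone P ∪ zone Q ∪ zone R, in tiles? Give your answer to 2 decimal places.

90.18

By inclusion–exclusion:
Individual areas: |zone P| = 31.5, |zone Q| = 20, |zone R| = 45.
|zone P∩zone Q| = 0.
|zone P∩zone R| = 0.3214.
|zone Q∩zone R|: x∈[2,5], y∈[0,2] → 3·2 = 6.
|zone P∩zone Q∩zone R| = 0.
|zone P ∪ zone Q ∪ zone R| = 96.5 − 6.3214 + 0 = 90.18.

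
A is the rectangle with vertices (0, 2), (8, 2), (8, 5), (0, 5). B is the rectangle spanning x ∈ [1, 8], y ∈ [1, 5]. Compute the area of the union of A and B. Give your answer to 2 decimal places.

By inclusion–exclusion:
Individual areas: |A| = 24, |B| = 28.
|A∩B|: x∈[1,8], y∈[2,5] → 7·3 = 21.
|A ∪ B| = 52 − 21 = 31.00.

31.00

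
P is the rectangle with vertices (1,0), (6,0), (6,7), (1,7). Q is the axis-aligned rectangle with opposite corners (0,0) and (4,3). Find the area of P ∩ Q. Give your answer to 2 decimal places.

9.00

|P∩Q|: x∈[1,4], y∈[0,3] → 3·3 = 9.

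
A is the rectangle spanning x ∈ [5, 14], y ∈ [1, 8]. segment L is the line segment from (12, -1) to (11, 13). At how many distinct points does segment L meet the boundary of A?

2

The segment meets the boundary at (11.357,8), (11.857,1).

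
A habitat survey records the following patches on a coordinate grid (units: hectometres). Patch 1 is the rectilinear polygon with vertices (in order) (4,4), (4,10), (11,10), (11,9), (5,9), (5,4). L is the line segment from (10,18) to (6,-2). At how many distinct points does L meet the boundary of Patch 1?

2

The segment meets the boundary at (8.2,9), (8.4,10).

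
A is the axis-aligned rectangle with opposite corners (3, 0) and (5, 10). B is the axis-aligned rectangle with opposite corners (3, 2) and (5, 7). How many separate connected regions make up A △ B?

2

A △ B splits into 2 disjoint pieces (area 4, area 6).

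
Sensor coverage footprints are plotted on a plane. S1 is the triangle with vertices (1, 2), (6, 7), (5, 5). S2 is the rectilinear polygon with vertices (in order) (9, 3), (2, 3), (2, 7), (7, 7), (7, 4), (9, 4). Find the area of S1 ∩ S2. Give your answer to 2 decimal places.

2.33

The intersection is the polygon with vertices (6,7), (5,5), (2.333,3), (2,3).
By the shoelace formula its area is 2.33.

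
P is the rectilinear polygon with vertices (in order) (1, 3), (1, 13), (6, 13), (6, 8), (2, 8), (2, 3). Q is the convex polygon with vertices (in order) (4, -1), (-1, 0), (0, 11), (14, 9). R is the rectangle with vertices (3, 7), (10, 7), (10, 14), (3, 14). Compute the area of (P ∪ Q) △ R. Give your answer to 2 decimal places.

|P ∪ Q| = 120.5.
|(P ∪ Q) ∩ R| = 29.4286.
|(P ∪ Q) △ R| = 120.5 + 49 − 58.8571 = 110.64.

110.64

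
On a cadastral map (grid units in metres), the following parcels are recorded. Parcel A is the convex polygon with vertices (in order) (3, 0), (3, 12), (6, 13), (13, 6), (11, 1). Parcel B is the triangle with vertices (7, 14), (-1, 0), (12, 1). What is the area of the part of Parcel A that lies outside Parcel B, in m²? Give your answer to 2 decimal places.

|Parcel A| = 93, |Parcel A∩Parcel B| = 70.9009.
|Parcel A ∖ Parcel B| = |Parcel A| − |Parcel A∩Parcel B| = 93 − 70.9009 = 22.10.

22.10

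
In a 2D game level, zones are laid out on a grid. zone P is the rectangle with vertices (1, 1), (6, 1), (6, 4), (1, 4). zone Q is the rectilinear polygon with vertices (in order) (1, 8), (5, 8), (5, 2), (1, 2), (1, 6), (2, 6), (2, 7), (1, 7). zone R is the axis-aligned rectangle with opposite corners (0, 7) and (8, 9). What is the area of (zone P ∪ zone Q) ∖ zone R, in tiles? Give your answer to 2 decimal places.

26.00

|zone P ∪ zone Q| = 30.
|(zone P ∪ zone Q) ∩ zone R| = 4.
|(zone P ∪ zone Q) ∖ zone R| = 30 − 4 = 26.00.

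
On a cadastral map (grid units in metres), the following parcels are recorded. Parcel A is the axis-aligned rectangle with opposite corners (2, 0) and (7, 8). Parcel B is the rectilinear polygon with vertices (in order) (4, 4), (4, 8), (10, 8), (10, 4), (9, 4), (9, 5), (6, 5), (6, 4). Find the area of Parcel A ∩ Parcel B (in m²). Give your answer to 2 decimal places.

The intersection is the polygon with vertices (7,5), (6,5), (6,4), (4,4), (4,8), (7,8).
By the shoelace formula its area is 11.00.

11.00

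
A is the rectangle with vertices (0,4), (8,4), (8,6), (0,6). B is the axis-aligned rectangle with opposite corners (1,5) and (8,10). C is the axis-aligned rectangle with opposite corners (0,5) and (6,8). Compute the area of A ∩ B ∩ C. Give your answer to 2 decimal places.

5.00

The intersection is the polygon with vertices (1,5), (1,6), (6,6), (6,5).
By the shoelace formula its area is 5.00.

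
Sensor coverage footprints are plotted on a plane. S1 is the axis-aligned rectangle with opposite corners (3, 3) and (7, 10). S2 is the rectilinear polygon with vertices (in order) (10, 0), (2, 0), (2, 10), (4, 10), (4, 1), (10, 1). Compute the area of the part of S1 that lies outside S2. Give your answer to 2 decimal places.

21.00

|S1| = 28, |S1∩S2| = 7.
|S1 ∖ S2| = |S1| − |S1∩S2| = 28 − 7 = 21.00.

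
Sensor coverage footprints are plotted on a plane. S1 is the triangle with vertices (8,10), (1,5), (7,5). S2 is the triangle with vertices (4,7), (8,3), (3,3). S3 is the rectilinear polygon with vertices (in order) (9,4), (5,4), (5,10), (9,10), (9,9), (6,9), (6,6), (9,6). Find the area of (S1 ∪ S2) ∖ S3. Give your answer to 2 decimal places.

16.09

|S1 ∪ S2| = 22.5.
|(S1 ∪ S2) ∩ S3| = 6.4143.
|(S1 ∪ S2) ∖ S3| = 22.5 − 6.4143 = 16.09.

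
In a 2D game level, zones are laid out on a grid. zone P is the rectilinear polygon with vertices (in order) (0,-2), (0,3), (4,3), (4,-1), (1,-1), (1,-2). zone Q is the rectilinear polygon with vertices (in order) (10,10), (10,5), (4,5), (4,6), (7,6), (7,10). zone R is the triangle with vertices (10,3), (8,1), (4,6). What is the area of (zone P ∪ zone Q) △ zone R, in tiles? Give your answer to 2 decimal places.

|zone P ∪ zone Q| = 35.
|(zone P ∪ zone Q) ∩ zone R| = 0.6.
|(zone P ∪ zone Q) △ zone R| = 35 + 9 − 1.2 = 42.80.

42.80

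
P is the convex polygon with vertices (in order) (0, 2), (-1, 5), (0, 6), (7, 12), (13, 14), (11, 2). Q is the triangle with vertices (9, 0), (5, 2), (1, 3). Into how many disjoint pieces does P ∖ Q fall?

1

P ∖ Q is a single connected region.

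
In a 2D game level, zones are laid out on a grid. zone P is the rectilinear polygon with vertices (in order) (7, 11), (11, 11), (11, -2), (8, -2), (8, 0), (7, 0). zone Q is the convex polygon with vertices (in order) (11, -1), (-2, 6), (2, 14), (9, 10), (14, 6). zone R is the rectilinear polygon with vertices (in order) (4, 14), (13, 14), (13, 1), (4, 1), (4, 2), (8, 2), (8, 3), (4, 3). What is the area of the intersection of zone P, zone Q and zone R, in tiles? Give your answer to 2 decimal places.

34.50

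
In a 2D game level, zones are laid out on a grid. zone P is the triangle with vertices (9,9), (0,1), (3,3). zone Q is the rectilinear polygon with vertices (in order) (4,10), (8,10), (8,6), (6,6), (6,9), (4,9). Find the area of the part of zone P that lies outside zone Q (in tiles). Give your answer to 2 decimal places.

|zone P| = 3, |zone P∩zone Q| = 0.4444.
|zone P ∖ zone Q| = |zone P| − |zone P∩zone Q| = 3 − 0.4444 = 2.56.

2.56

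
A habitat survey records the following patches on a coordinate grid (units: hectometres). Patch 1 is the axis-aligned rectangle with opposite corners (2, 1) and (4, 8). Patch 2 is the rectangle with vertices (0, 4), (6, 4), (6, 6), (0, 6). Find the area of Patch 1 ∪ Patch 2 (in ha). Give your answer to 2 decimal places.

By inclusion–exclusion:
Individual areas: |Patch 1| = 14, |Patch 2| = 12.
|Patch 1∩Patch 2|: x∈[2,4], y∈[4,6] → 2·2 = 4.
|Patch 1 ∪ Patch 2| = 26 − 4 = 22.00.

22.00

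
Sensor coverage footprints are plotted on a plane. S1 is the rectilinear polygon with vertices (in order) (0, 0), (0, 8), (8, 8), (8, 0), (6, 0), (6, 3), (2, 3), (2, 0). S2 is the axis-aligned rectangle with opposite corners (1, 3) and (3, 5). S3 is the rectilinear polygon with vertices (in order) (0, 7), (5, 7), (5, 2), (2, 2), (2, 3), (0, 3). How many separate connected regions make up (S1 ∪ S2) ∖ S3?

2

(S1 ∪ S2) ∖ S3 splits into 2 disjoint pieces (area 26, area 6).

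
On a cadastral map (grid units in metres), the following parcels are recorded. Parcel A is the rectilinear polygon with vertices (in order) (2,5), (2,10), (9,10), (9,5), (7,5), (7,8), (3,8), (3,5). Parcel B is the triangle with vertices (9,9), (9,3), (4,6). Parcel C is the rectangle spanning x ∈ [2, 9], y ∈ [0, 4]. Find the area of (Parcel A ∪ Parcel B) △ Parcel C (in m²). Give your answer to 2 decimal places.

|Parcel A ∪ Parcel B| = 31.2.
|(Parcel A ∪ Parcel B) ∩ Parcel C| = 0.8333.
|(Parcel A ∪ Parcel B) △ Parcel C| = 31.2 + 28 − 1.6667 = 57.53.

57.53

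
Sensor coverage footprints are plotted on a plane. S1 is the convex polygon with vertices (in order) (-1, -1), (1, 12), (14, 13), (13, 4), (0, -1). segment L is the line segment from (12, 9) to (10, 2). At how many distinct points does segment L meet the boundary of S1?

The segment meets the boundary at (10.272,2.951).

1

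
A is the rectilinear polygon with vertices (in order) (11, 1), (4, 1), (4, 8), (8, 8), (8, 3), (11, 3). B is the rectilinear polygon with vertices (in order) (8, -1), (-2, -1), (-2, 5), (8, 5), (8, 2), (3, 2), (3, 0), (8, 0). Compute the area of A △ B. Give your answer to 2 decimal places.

|A| = 34, |B| = 50, |A∩B| = 12.
|A △ B| = |A| + |B| − 2·|A∩B| = 34 + 50 − 24 = 60.00.

60.00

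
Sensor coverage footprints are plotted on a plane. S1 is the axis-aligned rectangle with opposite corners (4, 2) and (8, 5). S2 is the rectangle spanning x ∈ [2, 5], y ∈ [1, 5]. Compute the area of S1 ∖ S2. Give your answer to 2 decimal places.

|S1∩S2|: x∈[4,5], y∈[2,5] → 1·3 = 3.
|S1| = 12.
|S1 ∖ S2| = |S1| − |S1∩S2| = 12 − 3 = 9.00.

9.00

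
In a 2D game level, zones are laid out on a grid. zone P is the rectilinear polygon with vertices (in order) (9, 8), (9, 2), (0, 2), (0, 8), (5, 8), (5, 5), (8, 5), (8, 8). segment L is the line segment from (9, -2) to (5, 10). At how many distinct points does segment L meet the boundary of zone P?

2

The segment meets the boundary at (6.667,5), (7.667,2).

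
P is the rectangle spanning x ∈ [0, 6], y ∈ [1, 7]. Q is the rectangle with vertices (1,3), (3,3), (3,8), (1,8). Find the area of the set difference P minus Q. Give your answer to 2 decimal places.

28.00

|P∩Q|: x∈[1,3], y∈[3,7] → 2·4 = 8.
|P| = 36.
|P ∖ Q| = |P| − |P∩Q| = 36 − 8 = 28.00.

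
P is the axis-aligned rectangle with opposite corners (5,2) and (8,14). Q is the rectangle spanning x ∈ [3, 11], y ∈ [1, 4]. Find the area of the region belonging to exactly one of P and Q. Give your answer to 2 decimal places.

48.00

|P∩Q|: x∈[5,8], y∈[2,4] → 3·2 = 6.
|P △ Q| = |P| + |Q| − 2·|P∩Q| = 36 + 24 − 12 = 48.00.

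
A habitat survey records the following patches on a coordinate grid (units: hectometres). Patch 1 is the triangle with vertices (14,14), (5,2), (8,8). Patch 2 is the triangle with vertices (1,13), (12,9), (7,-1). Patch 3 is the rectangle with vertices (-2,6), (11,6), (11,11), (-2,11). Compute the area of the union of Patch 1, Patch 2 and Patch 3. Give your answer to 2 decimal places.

95.13

By inclusion–exclusion:
Individual areas: |Patch 1| = 9, |Patch 2| = 65, |Patch 3| = 65.
|Patch 1∩Patch 2| = 6.5792.
|Patch 1∩Patch 3| = 5.5.
|Patch 2∩Patch 3| = 36.4253.
|Patch 1∩Patch 2∩Patch 3| = 4.6375.
|Patch 1 ∪ Patch 2 ∪ Patch 3| = 139 − 48.5045 + 4.6375 = 95.13.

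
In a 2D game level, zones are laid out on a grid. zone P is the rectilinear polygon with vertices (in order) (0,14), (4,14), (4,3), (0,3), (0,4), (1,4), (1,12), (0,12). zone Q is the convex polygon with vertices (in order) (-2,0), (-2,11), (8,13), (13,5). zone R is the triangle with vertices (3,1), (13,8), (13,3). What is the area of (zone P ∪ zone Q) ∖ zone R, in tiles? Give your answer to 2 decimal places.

|zone P ∪ zone Q| = 135.8.
|(zone P ∪ zone Q) ∩ zone R| = 10.3162.
|(zone P ∪ zone Q) ∖ zone R| = 135.8 − 10.3162 = 125.48.

125.48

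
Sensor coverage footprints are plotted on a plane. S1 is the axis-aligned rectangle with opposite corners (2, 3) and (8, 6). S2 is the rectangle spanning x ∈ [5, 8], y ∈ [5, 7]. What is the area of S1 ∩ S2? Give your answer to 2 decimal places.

3.00

|S1∩S2|: x∈[5,8], y∈[5,6] → 3·1 = 3.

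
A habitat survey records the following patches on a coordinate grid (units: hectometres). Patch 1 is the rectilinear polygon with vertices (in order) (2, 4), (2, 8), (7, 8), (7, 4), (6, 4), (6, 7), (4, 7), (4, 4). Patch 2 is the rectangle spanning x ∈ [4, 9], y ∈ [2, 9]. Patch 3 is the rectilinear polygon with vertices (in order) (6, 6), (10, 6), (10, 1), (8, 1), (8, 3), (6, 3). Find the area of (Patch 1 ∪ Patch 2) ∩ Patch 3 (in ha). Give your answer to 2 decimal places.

10.00

The region (Patch 1 ∪ Patch 2) ∩ Patch 3 is the polygon with vertices (9,2), (8,2), (8,3), (6,3), (6,6), (9,6).
By the shoelace formula its area is 10.00.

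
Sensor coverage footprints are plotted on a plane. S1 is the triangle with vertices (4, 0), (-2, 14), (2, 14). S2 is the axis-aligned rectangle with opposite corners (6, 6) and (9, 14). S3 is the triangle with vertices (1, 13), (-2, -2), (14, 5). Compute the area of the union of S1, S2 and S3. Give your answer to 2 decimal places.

By inclusion–exclusion:
Individual areas: |S1| = 28, |S2| = 24, |S3| = 109.5.
|S1∩S2| = 0.
|S1∩S3| = 18.3983.
|S2∩S3| = 9.
|S1∩S2∩S3| = 0.
|S1 ∪ S2 ∪ S3| = 161.5 − 27.3983 + 0 = 134.10.

134.10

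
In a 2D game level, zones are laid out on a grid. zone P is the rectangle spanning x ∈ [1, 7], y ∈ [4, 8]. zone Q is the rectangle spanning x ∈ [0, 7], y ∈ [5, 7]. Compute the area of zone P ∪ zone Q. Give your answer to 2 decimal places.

26.00

By inclusion–exclusion:
Individual areas: |zone P| = 24, |zone Q| = 14.
|zone P∩zone Q|: x∈[1,7], y∈[5,7] → 6·2 = 12.
|zone P ∪ zone Q| = 38 − 12 = 26.00.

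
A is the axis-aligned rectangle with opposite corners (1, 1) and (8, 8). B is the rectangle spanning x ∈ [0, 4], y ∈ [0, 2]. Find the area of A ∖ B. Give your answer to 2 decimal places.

|A∩B|: x∈[1,4], y∈[1,2] → 3·1 = 3.
|A| = 49.
|A ∖ B| = |A| − |A∩B| = 49 − 3 = 46.00.

46.00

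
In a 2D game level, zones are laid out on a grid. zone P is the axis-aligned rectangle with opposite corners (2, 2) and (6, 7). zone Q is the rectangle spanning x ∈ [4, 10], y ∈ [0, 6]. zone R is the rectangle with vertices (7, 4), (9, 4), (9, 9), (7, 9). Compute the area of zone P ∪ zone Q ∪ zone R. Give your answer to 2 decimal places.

By inclusion–exclusion:
Individual areas: |zone P| = 20, |zone Q| = 36, |zone R| = 10.
|zone P∩zone Q|: x∈[4,6], y∈[2,6] → 2·4 = 8.
|zone P∩zone R| = 0 (no overlap).
|zone Q∩zone R|: x∈[7,9], y∈[4,6] → 2·2 = 4.
|zone P∩zone Q∩zone R| = 0.
|zone P ∪ zone Q ∪ zone R| = 66 − 12 + 0 = 54.00.

54.00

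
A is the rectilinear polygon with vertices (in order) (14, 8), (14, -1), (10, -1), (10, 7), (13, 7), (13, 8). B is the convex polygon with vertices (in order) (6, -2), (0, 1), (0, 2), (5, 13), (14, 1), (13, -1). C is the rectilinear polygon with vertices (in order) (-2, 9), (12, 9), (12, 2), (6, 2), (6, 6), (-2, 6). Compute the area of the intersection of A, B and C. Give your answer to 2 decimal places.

6.00

The intersection is the polygon with vertices (10,6.333), (12,3.667), (12,2), (10,2).
By the shoelace formula its area is 6.00.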